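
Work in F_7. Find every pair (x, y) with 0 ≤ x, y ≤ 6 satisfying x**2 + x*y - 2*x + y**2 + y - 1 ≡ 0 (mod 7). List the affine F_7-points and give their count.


Affine F_7-points: {(3, 1), (3, 2), (4, 0), (4, 2), (5, 0), (5, 1)}; count = 6.

For each of the 49 pairs (x, y) ∈ F_7², evaluate f(x, y) mod 7. Record the zeros.
  x = 0: [0↦6, 1↦1, 2↦5, 3↦4, 4↦5, 5↦1, 6↦6]  zeros at y ∈ ∅
  x = 1: [0↦5, 1↦1, 2↦6, 3↦6, 4↦1, 5↦5, 6↦4]  zeros at y ∈ ∅
  x = 2: [0↦6, 1↦3, 2↦2, 3↦3, 4↦6, 5↦4, 6↦4]  zeros at y ∈ ∅
  x = 3: [0↦2, 1↦0, 2↦0, 3↦2, 4↦6, 5↦5, 6↦6]  zeros at y ∈ {1, 2}
  x = 4: [0↦0, 1↦6, 2↦0, 3↦3, 4↦1, 5↦1, 6↦3]  zeros at y ∈ {0, 2}
  x = 5: [0↦0, 1↦0, 2↦2, 3↦6, 4↦5, 5↦6, 6↦2]  zeros at y ∈ {0, 1}
  x = 6: [0↦2, 1↦3, 2↦6, 3↦4, 4↦4, 5↦6, 6↦3]  zeros at y ∈ ∅
Collecting zeros: affine points = {(3, 1), (3, 2), (4, 0), (4, 2), (5, 0), (5, 1)}.
Total count |C(F_7)_aff| = 6.


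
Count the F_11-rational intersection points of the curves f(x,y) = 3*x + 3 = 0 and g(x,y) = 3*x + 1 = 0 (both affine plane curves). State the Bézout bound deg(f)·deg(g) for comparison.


Common zeros: ∅; count = 0; Bézout bound = 1.

deg(f) = 1, deg(g) = 1, so Bézout bound = 1.
Scan x ∈ F_11. For each x, list the y ∈ F_11 with f(x, y) ≡ 0 and those with g(x, y) ≡ 0 (mod 11); the common zeros in that column are the intersection.
  x = 0: f ≡ 0 at y ∈ ∅; g ≡ 0 at y ∈ ∅; common: ∅.
  x = 1: f ≡ 0 at y ∈ ∅; g ≡ 0 at y ∈ ∅; common: ∅.
  x = 2: f ≡ 0 at y ∈ ∅; g ≡ 0 at y ∈ ∅; common: ∅.
  x = 3: f ≡ 0 at y ∈ ∅; g ≡ 0 at y ∈ ∅; common: ∅.
  x = 4: f ≡ 0 at y ∈ ∅; g ≡ 0 at y ∈ ∅; common: ∅.
  x = 5: f ≡ 0 at y ∈ ∅; g ≡ 0 at y ∈ ∅; common: ∅.
  x = 6: f ≡ 0 at y ∈ ∅; g ≡ 0 at y ∈ ∅; common: ∅.
  x = 7: f ≡ 0 at y ∈ ∅; g ≡ 0 at y ∈ {0, 1, 2, 3, 4, 5, 6, 7, 8, 9, 10}; common: ∅.
  x = 8: f ≡ 0 at y ∈ ∅; g ≡ 0 at y ∈ ∅; common: ∅.
  x = 9: f ≡ 0 at y ∈ ∅; g ≡ 0 at y ∈ ∅; common: ∅.
  x = 10: f ≡ 0 at y ∈ {0, 1, 2, 3, 4, 5, 6, 7, 8, 9, 10}; g ≡ 0 at y ∈ ∅; common: ∅.
Collecting: common zeros = ∅, so the count is 0.
Comparison with the Bézout bound: 0 ≤ 1 = deg(f)·deg(g), as expected for curves with no common component (the affine F_11-count falls short of the bound because intersections may lie at infinity, over extension fields, or carry multiplicity).


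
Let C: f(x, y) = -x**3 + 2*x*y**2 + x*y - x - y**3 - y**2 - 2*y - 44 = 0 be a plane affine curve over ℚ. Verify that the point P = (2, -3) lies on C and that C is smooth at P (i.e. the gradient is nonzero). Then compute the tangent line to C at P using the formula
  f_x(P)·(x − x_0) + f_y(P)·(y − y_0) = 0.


Tangent line at P: 2*x - 45*y - 139 = 0.

Step 1: f(2, -3) = 0, so P lies on C.
Step 2: partial derivatives
  f_x(x, y) = -3*x**2 + 2*y**2 + y - 1, f_y(x, y) = 4*x*y + x - 3*y**2 - 2*y - 2.
  f_x(P) = 2, f_y(P) = -45 (gradient nonzero, so P is smooth).
Step 3: tangent line at P: 2·(x − 2) + -45·(y − -3) = 0.
Expanding: 2*x - 45*y - 139 = 0.


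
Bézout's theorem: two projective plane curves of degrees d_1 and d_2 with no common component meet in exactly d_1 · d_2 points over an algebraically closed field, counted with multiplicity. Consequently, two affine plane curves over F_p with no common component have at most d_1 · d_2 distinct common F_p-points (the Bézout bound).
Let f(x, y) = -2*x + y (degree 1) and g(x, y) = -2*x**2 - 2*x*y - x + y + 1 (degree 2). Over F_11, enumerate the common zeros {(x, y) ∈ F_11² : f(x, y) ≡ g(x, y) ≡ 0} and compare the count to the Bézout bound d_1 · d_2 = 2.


Common zeros: {(6, 1), (7, 3)}; count = 2; Bézout bound = 2.

deg(f) = 1, deg(g) = 2, so Bézout bound = 2.
Scan x ∈ F_11. For each x, list the y ∈ F_11 with f(x, y) ≡ 0 and those with g(x, y) ≡ 0 (mod 11); the common zeros in that column are the intersection.
  x = 0: f ≡ 0 at y ∈ {0}; g ≡ 0 at y ∈ {10}; common: ∅.
  x = 1: f ≡ 0 at y ∈ {2}; g ≡ 0 at y ∈ {9}; common: ∅.
  x = 2: f ≡ 0 at y ∈ {4}; g ≡ 0 at y ∈ {8}; common: ∅.
  x = 3: f ≡ 0 at y ∈ {6}; g ≡ 0 at y ∈ {7}; common: ∅.
  x = 4: f ≡ 0 at y ∈ {8}; g ≡ 0 at y ∈ {6}; common: ∅.
  x = 5: f ≡ 0 at y ∈ {10}; g ≡ 0 at y ∈ {5}; common: ∅.
  x = 6: f ≡ 0 at y ∈ {1}; g ≡ 0 at y ∈ {0, 1, 2, 3, 4, 5, 6, 7, 8, 9, 10}; common: {1}.
  x = 7: f ≡ 0 at y ∈ {3}; g ≡ 0 at y ∈ {3}; common: {3}.
  x = 8: f ≡ 0 at y ∈ {5}; g ≡ 0 at y ∈ {2}; common: ∅.
  x = 9: f ≡ 0 at y ∈ {7}; g ≡ 0 at y ∈ {1}; common: ∅.
  x = 10: f ≡ 0 at y ∈ {9}; g ≡ 0 at y ∈ {0}; common: ∅.
Collecting: common zeros = {(6, 1), (7, 3)}, so the count is 2.
Comparison with the Bézout bound: 2 ≤ 2 = deg(f)·deg(g), as expected for curves with no common component (the bound is attained).


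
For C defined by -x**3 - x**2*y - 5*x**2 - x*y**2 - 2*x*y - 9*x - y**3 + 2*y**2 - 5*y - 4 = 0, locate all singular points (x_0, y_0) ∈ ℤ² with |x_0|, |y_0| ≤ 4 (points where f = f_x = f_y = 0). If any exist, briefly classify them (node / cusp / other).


Singular points: {(-2, 1)}; classification: cusp.

Compute partial derivatives:
  f_x = -3*x**2 - 2*x*y - 10*x - y**2 - 2*y - 9.
  f_y = -x**2 - 2*x*y - 2*x - 3*y**2 + 4*y - 5.
Scan x_0 ∈ {−4, ..., 4}. For each x_0, f_y(x_0, y) is a polynomial in y; find its integer roots y ∈ {−4, ..., 4}, then test f_x and f at those candidates.
  x = -4: f_y(-4, y) = -3*y**2 + 12*y - 13; no integer root y with |y| ≤ 4.
  x = -3: f_y(-3, y) = -3*y**2 + 10*y - 8; vanishes at y ∈ {2}. (-3, 2): f_x = -2 ≠ 0.
  x = -2: f_y(-2, y) = -3*y**2 + 8*y - 5; vanishes at y ∈ {1}. (-2, 1): f_x = 0, f = 0 — SINGULAR.
  x = -1: f_y(-1, y) = -3*y**2 + 6*y - 4; no integer root y with |y| ≤ 4.
  x = 0: f_y(0, y) = -3*y**2 + 4*y - 5; no integer root y with |y| ≤ 4.
  x = 1: f_y(1, y) = -3*y**2 + 2*y - 8; no integer root y with |y| ≤ 4.
  x = 2: f_y(2, y) = -3*y**2 - 13; no integer root y with |y| ≤ 4.
  x = 3: f_y(3, y) = -3*y**2 - 2*y - 20; no integer root y with |y| ≤ 4.
  x = 4: f_y(4, y) = -3*y**2 - 4*y - 29; no integer root y with |y| ≤ 4.
Only singular point on the grid: (-2, 1).
Classify: substitute x = -2 + u, y = 1 + v and expand: f = -u**3 - u**2*v - u*v**2 - v**3 + v**2.
No constant or linear terms (consistent with a singular point). Quadratic part: v**2. Cubic part: -u**3 - u**2*v - u*v**2 - v**3.
The quadratic part v**2 is a perfect square, so there is a single (double) tangent line v = 0, i.e. y = 1. Restricting the cubic part to that line (v = 0) leaves -u**3 ≠ 0, so f is not divisible by v and the branch is v² ≈ u**3 to lowest order — this is a cusp.
Classification: cusp.


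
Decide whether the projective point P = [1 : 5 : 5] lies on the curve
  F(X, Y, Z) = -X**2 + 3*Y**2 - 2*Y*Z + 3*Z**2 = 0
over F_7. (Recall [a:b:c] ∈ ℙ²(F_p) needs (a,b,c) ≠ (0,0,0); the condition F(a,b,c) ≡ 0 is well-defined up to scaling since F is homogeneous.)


F(1,5,5) ≡ 1 (mod 7); P is NOT on the curve.

Evaluate F(1, 5, 5) term-by-term (mod 7).
  -X**2 ↦ -1·1·1·1 = -1
  3*Y**2 ↦ 3·1·25·1 = 75
  -2*Y*Z ↦ -2·1·5·5 = -50
  3*Z**2 ↦ 3·1·1·25 = 75
Sum: F(1, 5, 5) = (-1) + (75) + (-50) + (75) = 99.
Reducing mod 7: 99 ≡ 1 (mod 7).
Since F(a, b, c) ≡ 1 ≠ 0 (mod 7), P does NOT lie on the curve.


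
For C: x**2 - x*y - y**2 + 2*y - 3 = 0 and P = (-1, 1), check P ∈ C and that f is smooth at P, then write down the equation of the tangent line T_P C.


Tangent line at P: -3*x + y - 4 = 0.

Step 1: f(-1, 1) = 0, so P lies on C.
Step 2: partial derivatives
  f_x(x, y) = 2*x - y, f_y(x, y) = -x - 2*y + 2.
  f_x(P) = -3, f_y(P) = 1 (gradient nonzero, so P is smooth).
Step 3: tangent line at P: -3·(x − -1) + 1·(y − 1) = 0.
Expanding: -3*x + y - 4 = 0.


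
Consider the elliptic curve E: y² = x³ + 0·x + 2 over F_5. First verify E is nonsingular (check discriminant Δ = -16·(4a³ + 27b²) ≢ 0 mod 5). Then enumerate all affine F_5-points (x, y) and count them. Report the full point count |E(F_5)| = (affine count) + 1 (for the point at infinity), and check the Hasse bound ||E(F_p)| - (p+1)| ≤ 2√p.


Affine points = {(2, 0), (3, 2), (3, 3), (4, 1), (4, 4)}; affine count = 5; |E(F_5)| = 6.

Discriminant check: Δ ∝ 4a³ + 27b² = 4·0³ + 27·2² = 4·0 + 27·4 ≡ 3 (mod 5). Nonzero ⇒ E is nonsingular.
For each x ∈ F_5, compute rhs = x³ + 0·x + 2 mod 5, then count y ∈ F_5 with y² ≡ rhs.
  x = 0: rhs = 2, matching y values: none (0 points).
  x = 1: rhs = 3, matching y values: none (0 points).
  x = 2: rhs = 0, matching y values: 0 (1 points).
  x = 3: rhs = 4, matching y values: 2, 3 (2 points).
  x = 4: rhs = 1, matching y values: 1, 4 (2 points).
Total affine count: 5.
Full point count |E(F_5)| = 5 + 1 = 6.
Hasse bound: |6 − (5+1)| = |0| = 0 ≤ 2√5 ≈ 4.4721 ✓.


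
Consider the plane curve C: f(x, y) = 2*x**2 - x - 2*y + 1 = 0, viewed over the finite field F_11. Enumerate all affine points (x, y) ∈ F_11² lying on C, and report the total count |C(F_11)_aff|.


Affine F_11-points: {(0, 6), (1, 1), (2, 9), (3, 8), (4, 9), (5, 1), (6, 6), (7, 2), (8, 0), (9, 0), (10, 2)}; count = 11.

For each of the 121 pairs (x, y) ∈ F_11², evaluate f(x, y) mod 11. Record the zeros.
  x = 0: [0↦1, 1↦10, 2↦8, 3↦6, 4↦4, 5↦2, 6↦0, 7↦9, 8↦7, 9↦5, 10↦3]  zeros at y ∈ {6}
  x = 1: [0↦2, 1↦0, 2↦9, 3↦7, 4↦5, 5↦3, 6↦1, 7↦10, 8↦8, 9↦6, 10↦4]  zeros at y ∈ {1}
  x = 2: [0↦7, 1↦5, 2↦3, 3↦1, 4↦10, 5↦8, 6↦6, 7↦4, 8↦2, 9↦0, 10↦9]  zeros at y ∈ {9}
  x = 3: [0↦5, 1↦3, 2↦1, 3↦10, 4↦8, 5↦6, 6↦4, 7↦2, 8↦0, 9↦9, 10↦7]  zeros at y ∈ {8}
  x = 4: [0↦7, 1↦5, 2↦3, 3↦1, 4↦10, 5↦8, 6↦6, 7↦4, 8↦2, 9↦0, 10↦9]  zeros at y ∈ {9}
  x = 5: [0↦2, 1↦0, 2↦9, 3↦7, 4↦5, 5↦3, 6↦1, 7↦10, 8↦8, 9↦6, 10↦4]  zeros at y ∈ {1}
  x = 6: [0↦1, 1↦10, 2↦8, 3↦6, 4↦4, 5↦2, 6↦0, 7↦9, 8↦7, 9↦5, 10↦3]  zeros at y ∈ {6}
  x = 7: [0↦4, 1↦2, 2↦0, 3↦9, 4↦7, 5↦5, 6↦3, 7↦1, 8↦10, 9↦8, 10↦6]  zeros at y ∈ {2}
  x = 8: [0↦0, 1↦9, 2↦7, 3↦5, 4↦3, 5↦1, 6↦10, 7↦8, 8↦6, 9↦4, 10↦2]  zeros at y ∈ {0}
  x = 9: [0↦0, 1↦9, 2↦7, 3↦5, 4↦3, 5↦1, 6↦10, 7↦8, 8↦6, 9↦4, 10↦2]  zeros at y ∈ {0}
  x = 10: [0↦4, 1↦2, 2↦0, 3↦9, 4↦7, 5↦5, 6↦3, 7↦1, 8↦10, 9↦8, 10↦6]  zeros at y ∈ {2}
Collecting zeros: affine points = {(0, 6), (1, 1), (2, 9), (3, 8), (4, 9), (5, 1), (6, 6), (7, 2), (8, 0), (9, 0), (10, 2)}.
Total count |C(F_11)_aff| = 11.


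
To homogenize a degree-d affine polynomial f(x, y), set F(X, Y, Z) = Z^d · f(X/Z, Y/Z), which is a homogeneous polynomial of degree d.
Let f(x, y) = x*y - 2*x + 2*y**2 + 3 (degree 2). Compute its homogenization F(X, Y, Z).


F(X, Y, Z) = X*Y - 2*X*Z + 2*Y**2 + 3*Z**2

deg(f) = 2.
Substitute x = X/Z, y = Y/Z into f, then multiply by Z^2.
  monomial 1·x^1·y^1 ↦ 1·X^1·Y^1·Z^0.
  monomial -2·x^1·y^0 ↦ -2·X^1·Y^0·Z^1.
  monomial 2·x^0·y^2 ↦ 2·X^0·Y^2·Z^0.
  monomial 3·x^0·y^0 ↦ 3·X^0·Y^0·Z^2.
Collecting: F(X, Y, Z) = X*Y - 2*X*Z + 2*Y**2 + 3*Z**2.


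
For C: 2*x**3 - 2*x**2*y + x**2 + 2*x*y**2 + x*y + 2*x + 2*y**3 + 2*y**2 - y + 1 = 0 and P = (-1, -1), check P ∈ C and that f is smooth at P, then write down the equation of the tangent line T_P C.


Tangent line at P: 3*x + 2*y + 5 = 0.

Step 1: f(-1, -1) = 0, so P lies on C.
Step 2: partial derivatives
  f_x(x, y) = 6*x**2 - 4*x*y + 2*x + 2*y**2 + y + 2, f_y(x, y) = -2*x**2 + 4*x*y + x + 6*y**2 + 4*y - 1.
  f_x(P) = 3, f_y(P) = 2 (gradient nonzero, so P is smooth).
Step 3: tangent line at P: 3·(x − -1) + 2·(y − -1) = 0.
Expanding: 3*x + 2*y + 5 = 0.


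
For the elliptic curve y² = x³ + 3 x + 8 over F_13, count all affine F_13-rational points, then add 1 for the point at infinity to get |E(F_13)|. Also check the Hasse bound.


Affine points = {(1, 5), (1, 8), (2, 3), (2, 10), (9, 6), (9, 7), (12, 2), (12, 11)}; affine count = 8; |E(F_13)| = 9.

Discriminant check: Δ ∝ 4a³ + 27b² = 4·3³ + 27·8² = 4·27 + 27·64 ≡ 3 (mod 13). Nonzero ⇒ E is nonsingular.
For each x ∈ F_13, compute rhs = x³ + 3·x + 8 mod 13, then count y ∈ F_13 with y² ≡ rhs.
  x = 0: rhs = 8, matching y values: none (0 points).
  x = 1: rhs = 12, matching y values: 5, 8 (2 points).
  x = 2: rhs = 9, matching y values: 3, 10 (2 points).
  x = 3: rhs = 5, matching y values: none (0 points).
  x = 4: rhs = 6, matching y values: none (0 points).
  x = 5: rhs = 5, matching y values: none (0 points).
  x = 6: rhs = 8, matching y values: none (0 points).
  x = 7: rhs = 8, matching y values: none (0 points).
  x = 8: rhs = 11, matching y values: none (0 points).
  x = 9: rhs = 10, matching y values: 6, 7 (2 points).
  x = 10: rhs = 11, matching y values: none (0 points).
  x = 11: rhs = 7, matching y values: none (0 points).
  x = 12: rhs = 4, matching y values: 2, 11 (2 points).
Total affine count: 8.
Full point count |E(F_13)| = 8 + 1 = 9.
Hasse bound: |9 − (13+1)| = |-5| = 5 ≤ 2√13 ≈ 7.2111 ✓.


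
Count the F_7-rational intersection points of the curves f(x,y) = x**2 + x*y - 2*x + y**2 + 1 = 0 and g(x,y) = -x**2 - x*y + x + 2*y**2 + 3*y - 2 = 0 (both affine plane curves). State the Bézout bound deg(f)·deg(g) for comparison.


Common zeros: {(3, 2)}; count = 1; Bézout bound = 4.

deg(f) = 2, deg(g) = 2, so Bézout bound = 4.
Scan x ∈ F_7. For each x, list the y ∈ F_7 with f(x, y) ≡ 0 and those with g(x, y) ≡ 0 (mod 7); the common zeros in that column are the intersection.
  x = 0: f ≡ 0 at y ∈ ∅; g ≡ 0 at y ∈ {4, 5}; common: ∅.
  x = 1: f ≡ 0 at y ∈ {0, 6}; g ≡ 0 at y ∈ ∅; common: ∅.
  x = 2: f ≡ 0 at y ∈ {6}; g ≡ 0 at y ∈ ∅; common: ∅.
  x = 3: f ≡ 0 at y ∈ {2}; g ≡ 0 at y ∈ {2, 5}; common: {2}.
  x = 4: f ≡ 0 at y ∈ {1, 2}; g ≡ 0 at y ∈ {0, 4}; common: ∅.
  x = 5: f ≡ 0 at y ∈ ∅; g ≡ 0 at y ∈ ∅; common: ∅.
  x = 6: f ≡ 0 at y ∈ ∅; g ≡ 0 at y ∈ ∅; common: ∅.
Collecting: common zeros = {(3, 2)}, so the count is 1.
Comparison with the Bézout bound: 1 ≤ 4 = deg(f)·deg(g), as expected for curves with no common component (the affine F_7-count falls short of the bound because intersections may lie at infinity, over extension fields, or carry multiplicity).


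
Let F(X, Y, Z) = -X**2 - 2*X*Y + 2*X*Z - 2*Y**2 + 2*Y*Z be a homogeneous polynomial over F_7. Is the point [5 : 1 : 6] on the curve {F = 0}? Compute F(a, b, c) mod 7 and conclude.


F(5,1,6) ≡ 0 (mod 7); P is on the curve.

Evaluate F(5, 1, 6) term-by-term (mod 7).
  -X**2 ↦ -1·25·1·1 = -25
  -2*X*Y ↦ -2·5·1·1 = -10
  2*X*Z ↦ 2·5·1·6 = 60
  -2*Y**2 ↦ -2·1·1·1 = -2
  2*Y*Z ↦ 2·1·1·6 = 12
Sum: F(5, 1, 6) = (-25) + (-10) + (60) + (-2) + (12) = 35.
Reducing mod 7: 35 ≡ 0 (mod 7).
Since F(a, b, c) ≡ 0 (mod 7), P lies on the curve.


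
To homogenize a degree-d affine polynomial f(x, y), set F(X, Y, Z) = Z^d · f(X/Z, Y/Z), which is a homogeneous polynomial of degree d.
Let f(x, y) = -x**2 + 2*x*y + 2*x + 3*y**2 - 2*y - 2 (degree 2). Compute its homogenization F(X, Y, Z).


F(X, Y, Z) = -X**2 + 2*X*Y + 2*X*Z + 3*Y**2 - 2*Y*Z - 2*Z**2

deg(f) = 2.
Substitute x = X/Z, y = Y/Z into f, then multiply by Z^2.
  monomial -1·x^2·y^0 ↦ -1·X^2·Y^0·Z^0.
  monomial 2·x^1·y^1 ↦ 2·X^1·Y^1·Z^0.
  monomial 2·x^1·y^0 ↦ 2·X^1·Y^0·Z^1.
  monomial 3·x^0·y^2 ↦ 3·X^0·Y^2·Z^0.
  monomial -2·x^0·y^1 ↦ -2·X^0·Y^1·Z^1.
  monomial -2·x^0·y^0 ↦ -2·X^0·Y^0·Z^2.
Collecting: F(X, Y, Z) = -X**2 + 2*X*Y + 2*X*Z + 3*Y**2 - 2*Y*Z - 2*Z**2.


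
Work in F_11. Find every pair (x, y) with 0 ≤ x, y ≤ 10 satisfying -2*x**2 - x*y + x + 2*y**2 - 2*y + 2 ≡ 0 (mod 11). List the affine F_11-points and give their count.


Affine F_11-points: {(1, 1), (1, 6), (2, 6), (2, 7), (6, 7), (6, 8), (7, 2), (7, 8), (9, 2), (9, 9), (10, 1), (10, 5)}; count = 12.

For each of the 121 pairs (x, y) ∈ F_11², evaluate f(x, y) mod 11. Record the zeros.
  x = 0: [0↦2, 1↦2, 2↦6, 3↦3, 4↦4, 5↦9, 6↦7, 7↦9, 8↦4, 9↦3, 10↦6]  zeros at y ∈ ∅
  x = 1: [0↦1, 1↦0, 2↦3, 3↦10, 4↦10, 5↦3, 6↦0, 7↦1, 8↦6, 9↦4, 10↦6]  zeros at y ∈ {1, 6}
  x = 2: [0↦7, 1↦5, 2↦7, 3↦2, 4↦1, 5↦4, 6↦0, 7↦0, 8↦4, 9↦1, 10↦2]  zeros at y ∈ {6, 7}
  x = 3: [0↦9, 1↦6, 2↦7, 3↦1, 4↦10, 5↦1, 6↦7, 7↦6, 8↦9, 9↦5, 10↦5]  zeros at y ∈ ∅
  x = 4: [0↦7, 1↦3, 2↦3, 3↦7, 4↦4, 5↦5, 6↦10, 7↦8, 8↦10, 9↦5, 10↦4]  zeros at y ∈ ∅
  x = 5: [0↦1, 1↦7, 2↦6, 3↦9, 4↦5, 5↦5, 6↦9, 7↦6, 8↦7, 9↦1, 10↦10]  zeros at y ∈ ∅
  x = 6: [0↦2, 1↦7, 2↦5, 3↦7, 4↦2, 5↦1, 6↦4, 7↦0, 8↦0, 9↦4, 10↦1]  zeros at y ∈ {7, 8}
  x = 7: [0↦10, 1↦3, 2↦0, 3↦1, 4↦6, 5↦4, 6↦6, 7↦1, 8↦0, 9↦3, 10↦10]  zeros at y ∈ {2, 8}
  x = 8: [0↦3, 1↦6, 2↦2, 3↦2, 4↦6, 5↦3, 6↦4, 7↦9, 8↦7, 9↦9, 10↦4]  zeros at y ∈ ∅
  x = 9: [0↦3, 1↦5, 2↦0, 3↦10, 4↦2, 5↦9, 6↦9, 7↦2, 8↦10, 9↦0, 10↦5]  zeros at y ∈ {2, 9}
  x = 10: [0↦10, 1↦0, 2↦5, 3↦3, 4↦5, 5↦0, 6↦10, 7↦2, 8↦9, 9↦9, 10↦2]  zeros at y ∈ {1, 5}
Collecting zeros: affine points = {(1, 1), (1, 6), (2, 6), (2, 7), (6, 7), (6, 8), (7, 2), (7, 8), (9, 2), (9, 9), (10, 1), (10, 5)}.
Total count |C(F_11)_aff| = 12.


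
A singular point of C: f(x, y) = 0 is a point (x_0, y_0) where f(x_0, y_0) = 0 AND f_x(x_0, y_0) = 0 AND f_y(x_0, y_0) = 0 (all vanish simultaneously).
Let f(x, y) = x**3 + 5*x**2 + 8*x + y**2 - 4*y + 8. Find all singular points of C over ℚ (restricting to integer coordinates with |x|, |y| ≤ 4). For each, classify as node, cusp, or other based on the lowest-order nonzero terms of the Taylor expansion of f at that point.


Singular points: {(-2, 2)}; classification: node.

Compute partial derivatives:
  f_x = 3*x**2 + 10*x + 8.
  f_y = 2*y - 4.
Scan x_0 ∈ {−4, ..., 4}. For each x_0, f_y(x_0, y) is a polynomial in y; find its integer roots y ∈ {−4, ..., 4}, then test f_x and f at those candidates.
  x = -4: f_y(-4, y) = 2*y - 4; vanishes at y ∈ {2}. (-4, 2): f_x = 16 ≠ 0.
  x = -3: f_y(-3, y) = 2*y - 4; vanishes at y ∈ {2}. (-3, 2): f_x = 5 ≠ 0.
  x = -2: f_y(-2, y) = 2*y - 4; vanishes at y ∈ {2}. (-2, 2): f_x = 0, f = 0 — SINGULAR.
  x = -1: f_y(-1, y) = 2*y - 4; vanishes at y ∈ {2}. (-1, 2): f_x = 1 ≠ 0.
  x = 0: f_y(0, y) = 2*y - 4; vanishes at y ∈ {2}. (0, 2): f_x = 8 ≠ 0.
  x = 1: f_y(1, y) = 2*y - 4; vanishes at y ∈ {2}. (1, 2): f_x = 21 ≠ 0.
  x = 2: f_y(2, y) = 2*y - 4; vanishes at y ∈ {2}. (2, 2): f_x = 40 ≠ 0.
  x = 3: f_y(3, y) = 2*y - 4; vanishes at y ∈ {2}. (3, 2): f_x = 65 ≠ 0.
  x = 4: f_y(4, y) = 2*y - 4; vanishes at y ∈ {2}. (4, 2): f_x = 96 ≠ 0.
Only singular point on the grid: (-2, 2).
Classify: substitute x = -2 + u, y = 2 + v and expand: f = u**3 - u**2 + v**2.
No constant or linear terms (consistent with a singular point). Quadratic part: -u**2 + v**2. Cubic part: u**3.
The quadratic part v**2 - u**2 = (v − u)(v + u) splits into two distinct linear factors, so there are two distinct tangent lines y − 2 = ±(x − -2) — this is a node (ordinary double point).
Classification: node.


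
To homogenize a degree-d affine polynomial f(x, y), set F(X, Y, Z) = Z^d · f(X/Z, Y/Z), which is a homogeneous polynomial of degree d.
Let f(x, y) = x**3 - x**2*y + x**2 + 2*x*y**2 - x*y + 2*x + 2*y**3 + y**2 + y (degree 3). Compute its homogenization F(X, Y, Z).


F(X, Y, Z) = X**3 - X**2*Y + X**2*Z + 2*X*Y**2 - X*Y*Z + 2*X*Z**2 + 2*Y**3 + Y**2*Z + Y*Z**2

deg(f) = 3.
Substitute x = X/Z, y = Y/Z into f, then multiply by Z^3.
  monomial 1·x^3·y^0 ↦ 1·X^3·Y^0·Z^0.
  monomial -1·x^2·y^1 ↦ -1·X^2·Y^1·Z^0.
  monomial 1·x^2·y^0 ↦ 1·X^2·Y^0·Z^1.
  monomial 2·x^1·y^2 ↦ 2·X^1·Y^2·Z^0.
  monomial -1·x^1·y^1 ↦ -1·X^1·Y^1·Z^1.
  monomial 2·x^1·y^0 ↦ 2·X^1·Y^0·Z^2.
  monomial 2·x^0·y^3 ↦ 2·X^0·Y^3·Z^0.
  monomial 1·x^0·y^2 ↦ 1·X^0·Y^2·Z^1.
  monomial 1·x^0·y^1 ↦ 1·X^0·Y^1·Z^2.
Collecting: F(X, Y, Z) = X**3 - X**2*Y + X**2*Z + 2*X*Y**2 - X*Y*Z + 2*X*Z**2 + 2*Y**3 + Y**2*Z + Y*Z**2.


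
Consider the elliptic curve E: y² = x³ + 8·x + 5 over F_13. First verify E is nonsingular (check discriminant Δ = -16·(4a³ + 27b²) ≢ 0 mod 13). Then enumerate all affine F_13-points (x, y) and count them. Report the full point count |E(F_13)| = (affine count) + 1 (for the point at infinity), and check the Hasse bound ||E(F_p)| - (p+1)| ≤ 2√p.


Affine points = {(1, 1), (1, 12), (2, 4), (2, 9), (3, 2), (3, 11), (4, 6), (4, 7), (5, 1), (5, 12), (6, 3), (6, 10), (7, 1), (7, 12), (8, 3), (8, 10), (9, 0), (12, 3), (12, 10)}; affine count = 19; |E(F_13)| = 20.

Discriminant check: Δ ∝ 4a³ + 27b² = 4·8³ + 27·5² = 4·512 + 27·25 ≡ 6 (mod 13). Nonzero ⇒ E is nonsingular.
For each x ∈ F_13, compute rhs = x³ + 8·x + 5 mod 13, then count y ∈ F_13 with y² ≡ rhs.
  x = 0: rhs = 5, matching y values: none (0 points).
  x = 1: rhs = 1, matching y values: 1, 12 (2 points).
  x = 2: rhs = 3, matching y values: 4, 9 (2 points).
  x = 3: rhs = 4, matching y values: 2, 11 (2 points).
  x = 4: rhs = 10, matching y values: 6, 7 (2 points).
  x = 5: rhs = 1, matching y values: 1, 12 (2 points).
  x = 6: rhs = 9, matching y values: 3, 10 (2 points).
  x = 7: rhs = 1, matching y values: 1, 12 (2 points).
  x = 8: rhs = 9, matching y values: 3, 10 (2 points).
  x = 9: rhs = 0, matching y values: 0 (1 points).
  x = 10: rhs = 6, matching y values: none (0 points).
  x = 11: rhs = 7, matching y values: none (0 points).
  x = 12: rhs = 9, matching y values: 3, 10 (2 points).
Total affine count: 19.
Full point count |E(F_13)| = 19 + 1 = 20.
Hasse bound: |20 − (13+1)| = |6| = 6 ≤ 2√13 ≈ 7.2111 ✓.


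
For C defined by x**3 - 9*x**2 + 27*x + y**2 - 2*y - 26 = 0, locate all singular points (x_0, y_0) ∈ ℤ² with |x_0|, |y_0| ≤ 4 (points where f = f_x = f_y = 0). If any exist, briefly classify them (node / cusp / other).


Singular points: {(3, 1)}; classification: cusp.

Compute partial derivatives:
  f_x = 3*x**2 - 18*x + 27.
  f_y = 2*y - 2.
Scan x_0 ∈ {−4, ..., 4}. For each x_0, f_y(x_0, y) is a polynomial in y; find its integer roots y ∈ {−4, ..., 4}, then test f_x and f at those candidates.
  x = -4: f_y(-4, y) = 2*y - 2; vanishes at y ∈ {1}. (-4, 1): f_x = 147 ≠ 0.
  x = -3: f_y(-3, y) = 2*y - 2; vanishes at y ∈ {1}. (-3, 1): f_x = 108 ≠ 0.
  x = -2: f_y(-2, y) = 2*y - 2; vanishes at y ∈ {1}. (-2, 1): f_x = 75 ≠ 0.
  x = -1: f_y(-1, y) = 2*y - 2; vanishes at y ∈ {1}. (-1, 1): f_x = 48 ≠ 0.
  x = 0: f_y(0, y) = 2*y - 2; vanishes at y ∈ {1}. (0, 1): f_x = 27 ≠ 0.
  x = 1: f_y(1, y) = 2*y - 2; vanishes at y ∈ {1}. (1, 1): f_x = 12 ≠ 0.
  x = 2: f_y(2, y) = 2*y - 2; vanishes at y ∈ {1}. (2, 1): f_x = 3 ≠ 0.
  x = 3: f_y(3, y) = 2*y - 2; vanishes at y ∈ {1}. (3, 1): f_x = 0, f = 0 — SINGULAR.
  x = 4: f_y(4, y) = 2*y - 2; vanishes at y ∈ {1}. (4, 1): f_x = 3 ≠ 0.
Only singular point on the grid: (3, 1).
Classify: substitute x = 3 + u, y = 1 + v and expand: f = u**3 + v**2.
No constant or linear terms (consistent with a singular point). Quadratic part: v**2. Cubic part: u**3.
The quadratic part v**2 is a perfect square, so there is a single (double) tangent line v = 0, i.e. y = 1. Restricting the cubic part to that line (v = 0) leaves u**3 ≠ 0, so f is not divisible by v and the branch is v² ≈ -u**3 to lowest order — this is a cusp.
Classification: cusp.


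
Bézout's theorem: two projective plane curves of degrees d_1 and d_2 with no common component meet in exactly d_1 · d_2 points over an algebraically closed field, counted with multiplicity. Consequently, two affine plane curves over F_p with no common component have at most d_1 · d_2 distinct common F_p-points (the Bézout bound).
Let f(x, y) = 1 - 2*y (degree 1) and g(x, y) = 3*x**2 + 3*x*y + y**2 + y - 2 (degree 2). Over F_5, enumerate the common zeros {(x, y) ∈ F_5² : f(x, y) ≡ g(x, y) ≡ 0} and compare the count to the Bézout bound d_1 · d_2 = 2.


Common zeros: {(0, 3), (2, 3)}; count = 2; Bézout bound = 2.

deg(f) = 1, deg(g) = 2, so Bézout bound = 2.
Scan x ∈ F_5. For each x, list the y ∈ F_5 with f(x, y) ≡ 0 and those with g(x, y) ≡ 0 (mod 5); the common zeros in that column are the intersection.
  x = 0: f ≡ 0 at y ∈ {3}; g ≡ 0 at y ∈ {1, 3}; common: {3}.
  x = 1: f ≡ 0 at y ∈ {3}; g ≡ 0 at y ∈ ∅; common: ∅.
  x = 2: f ≡ 0 at y ∈ {3}; g ≡ 0 at y ∈ {0, 3}; common: {3}.
  x = 3: f ≡ 0 at y ∈ {3}; g ≡ 0 at y ∈ {0}; common: ∅.
  x = 4: f ≡ 0 at y ∈ {3}; g ≡ 0 at y ∈ {1}; common: ∅.
Collecting: common zeros = {(0, 3), (2, 3)}, so the count is 2.
Comparison with the Bézout bound: 2 ≤ 2 = deg(f)·deg(g), as expected for curves with no common component (the bound is attained).


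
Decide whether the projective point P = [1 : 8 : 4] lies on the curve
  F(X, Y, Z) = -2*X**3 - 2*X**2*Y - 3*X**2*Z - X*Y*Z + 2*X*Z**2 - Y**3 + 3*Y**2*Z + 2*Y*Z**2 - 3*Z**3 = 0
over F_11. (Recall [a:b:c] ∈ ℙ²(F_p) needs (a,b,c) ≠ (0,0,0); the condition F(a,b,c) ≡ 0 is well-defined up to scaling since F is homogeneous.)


F(1,8,4) ≡ 4 (mod 11); P is NOT on the curve.

Evaluate F(1, 8, 4) term-by-term (mod 11).
  -2*X**3 ↦ -2·1·1·1 = -2
  -2*X**2*Y ↦ -2·1·8·1 = -16
  -3*X**2*Z ↦ -3·1·1·4 = -12
  -X*Y*Z ↦ -1·1·8·4 = -32
  2*X*Z**2 ↦ 2·1·1·16 = 32
  -Y**3 ↦ -1·1·512·1 = -512
  3*Y**2*Z ↦ 3·1·64·4 = 768
  2*Y*Z**2 ↦ 2·1·8·16 = 256
  -3*Z**3 ↦ -3·1·1·64 = -192
Sum: F(1, 8, 4) = (-2) + (-16) + (-12) + (-32) + (32) + (-512) + (768) + (256) + (-192) = 290.
Reducing mod 11: 290 ≡ 4 (mod 11).
Since F(a, b, c) ≡ 4 ≠ 0 (mod 11), P does NOT lie on the curve.


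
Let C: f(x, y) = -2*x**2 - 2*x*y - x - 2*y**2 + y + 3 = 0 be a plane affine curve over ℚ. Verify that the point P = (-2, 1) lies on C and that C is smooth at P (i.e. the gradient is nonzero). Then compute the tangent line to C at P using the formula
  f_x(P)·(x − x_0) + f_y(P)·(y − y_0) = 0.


Tangent line at P: 5*x + y + 9 = 0.

Step 1: f(-2, 1) = 0, so P lies on C.
Step 2: partial derivatives
  f_x(x, y) = -4*x - 2*y - 1, f_y(x, y) = -2*x - 4*y + 1.
  f_x(P) = 5, f_y(P) = 1 (gradient nonzero, so P is smooth).
Step 3: tangent line at P: 5·(x − -2) + 1·(y − 1) = 0.
Expanding: 5*x + y + 9 = 0.


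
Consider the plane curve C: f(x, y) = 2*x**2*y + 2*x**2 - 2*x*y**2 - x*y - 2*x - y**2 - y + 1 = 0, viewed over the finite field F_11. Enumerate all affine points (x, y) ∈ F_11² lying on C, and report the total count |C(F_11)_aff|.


Affine F_11-points: {(0, 3), (0, 7), (1, 2), (1, 9), (2, 4), (2, 8), (4, 4), (4, 10), (6, 7), (6, 9), (7, 3)}; count = 11.

For each of the 121 pairs (x, y) ∈ F_11², evaluate f(x, y) mod 11. Record the zeros.
  x = 0: [0↦1, 1↦10, 2↦6, 3↦0, 4↦3, 5↦4, 6↦3, 7↦0, 8↦6, 9↦10, 10↦1]  zeros at y ∈ {3, 7}
  x = 1: [0↦1, 1↦9, 2↦0, 3↦7, 4↦8, 5↦3, 6↦3, 7↦8, 8↦7, 9↦0, 10↦9]  zeros at y ∈ {2, 9}
  x = 2: [0↦5, 1↦5, 2↦6, 3↦8, 4↦0, 5↦4, 6↦9, 7↦4, 8↦0, 9↦8, 10↦6]  zeros at y ∈ {4, 8}
  x = 3: [0↦2, 1↦9, 2↦2, 3↦3, 4↦1, 5↦7, 6↦10, 7↦10, 8↦7, 9↦1, 10↦3]  zeros at y ∈ ∅
  x = 4: [0↦3, 1↦10, 2↦10, 3↦3, 4↦0, 5↦1, 6↦6, 7↦4, 8↦6, 9↦1, 10↦0]  zeros at y ∈ {4, 10}
  x = 5: [0↦8, 1↦8, 2↦8, 3↦8, 4↦8, 5↦8, 6↦8, 7↦8, 8↦8, 9↦8, 10↦8]  zeros at y ∈ ∅
  x = 6: [0↦6, 1↦3, 2↦7, 3↦7, 4↦3, 5↦6, 6↦5, 7↦0, 8↦2, 9↦0, 10↦5]  zeros at y ∈ {7, 9}
  x = 7: [0↦8, 1↦6, 2↦7, 3↦0, 4↦7, 5↦6, 6↦8, 7↦2, 8↦10, 9↦10, 10↦2]  zeros at y ∈ {3}
  x = 8: [0↦3, 1↦6, 2↦8, 3↦9, 4↦9, 5↦8, 6↦6, 7↦3, 8↦10, 9↦5, 10↦10]  zeros at y ∈ ∅
  x = 9: [0↦2, 1↦3, 2↦10, 3↦1, 4↦9, 5↦1, 6↦10, 7↦3, 8↦2, 9↦7, 10↦7]  zeros at y ∈ ∅
  x = 10: [0↦5, 1↦8, 2↦2, 3↦9, 4↦7, 5↦7, 6↦9, 7↦2, 8↦8, 9↦5, 10↦4]  zeros at y ∈ ∅
Collecting zeros: affine points = {(0, 3), (0, 7), (1, 2), (1, 9), (2, 4), (2, 8), (4, 4), (4, 10), (6, 7), (6, 9), (7, 3)}.
Total count |C(F_11)_aff| = 11.


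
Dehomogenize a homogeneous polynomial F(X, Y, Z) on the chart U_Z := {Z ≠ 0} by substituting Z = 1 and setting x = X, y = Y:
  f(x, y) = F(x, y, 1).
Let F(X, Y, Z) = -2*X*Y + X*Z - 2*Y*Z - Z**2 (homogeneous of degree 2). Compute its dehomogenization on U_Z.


f(x, y) = -2*x*y + x - 2*y - 1

On U_Z we set Z = 1. Each monomial c·X^i·Y^j·Z^k in F becomes c·x^i·y^j·1^k = c·x^i·y^j.
Substituting Z = 1: F(X, Y, 1) = -2*x*y + x - 2*y - 1.
Note: deg(f) ≤ deg(F) = 2; strict inequality happens when F is divisible by Z (lost terms).


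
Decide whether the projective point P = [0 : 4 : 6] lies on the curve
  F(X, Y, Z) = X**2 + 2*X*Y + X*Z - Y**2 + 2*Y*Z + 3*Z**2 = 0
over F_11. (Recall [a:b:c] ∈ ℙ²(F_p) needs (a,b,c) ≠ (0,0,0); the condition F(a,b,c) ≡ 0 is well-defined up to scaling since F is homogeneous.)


F(0,4,6) ≡ 8 (mod 11); P is NOT on the curve.

Evaluate F(0, 4, 6) term-by-term (mod 11).
  X**2 ↦ 1·0·1·1 = 0
  2*X*Y ↦ 2·0·4·1 = 0
  X*Z ↦ 1·0·1·6 = 0
  -Y**2 ↦ -1·1·16·1 = -16
  2*Y*Z ↦ 2·1·4·6 = 48
  3*Z**2 ↦ 3·1·1·36 = 108
Sum: F(0, 4, 6) = (0) + (0) + (0) + (-16) + (48) + (108) = 140.
Reducing mod 11: 140 ≡ 8 (mod 11).
Since F(a, b, c) ≡ 8 ≠ 0 (mod 11), P does NOT lie on the curve.


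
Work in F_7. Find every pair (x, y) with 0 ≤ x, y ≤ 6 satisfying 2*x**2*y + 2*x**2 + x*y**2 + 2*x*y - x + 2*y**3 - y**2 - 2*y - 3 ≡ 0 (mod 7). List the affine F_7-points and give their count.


Affine F_7-points: {(5, 0), (5, 6), (6, 0)}; count = 3.

For each of the 49 pairs (x, y) ∈ F_7², evaluate f(x, y) mod 7. Record the zeros.
  x = 0: [0↦4, 1↦3, 2↦5, 3↦1, 4↦3, 5↦2, 6↦3]  zeros at y ∈ ∅
  x = 1: [0↦5, 1↦2, 2↦4, 3↦2, 4↦1, 5↦6, 6↦1]  zeros at y ∈ ∅
  x = 2: [0↦3, 1↦2, 2↦1, 3↦5, 4↦5, 5↦6, 6↦6]  zeros at y ∈ ∅
  x = 3: [0↦5, 1↦3, 2↦3, 3↦3, 4↦1, 5↦2, 6↦4]  zeros at y ∈ ∅
  x = 4: [0↦4, 1↦5, 2↦3, 3↦3, 4↦3, 5↦1, 6↦2]  zeros at y ∈ ∅
  x = 5: [0↦0, 1↦1, 2↦1, 3↦5, 4↦4, 5↦3, 6↦0]  zeros at y ∈ {0, 6}
  x = 6: [0↦0, 1↦5, 2↦4, 3↦2, 4↦4, 5↦1, 6↦5]  zeros at y ∈ {0}
Collecting zeros: affine points = {(5, 0), (5, 6), (6, 0)}.
Total count |C(F_7)_aff| = 3.


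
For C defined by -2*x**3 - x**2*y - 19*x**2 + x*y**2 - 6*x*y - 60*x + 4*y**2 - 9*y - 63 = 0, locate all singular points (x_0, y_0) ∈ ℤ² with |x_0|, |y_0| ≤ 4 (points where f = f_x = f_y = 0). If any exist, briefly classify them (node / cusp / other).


Singular points: {(-3, 0)}; classification: node.

Compute partial derivatives:
  f_x = -6*x**2 - 2*x*y - 38*x + y**2 - 6*y - 60.
  f_y = -x**2 + 2*x*y - 6*x + 8*y - 9.
Scan x_0 ∈ {−4, ..., 4}. For each x_0, f_y(x_0, y) is a polynomial in y; find its integer roots y ∈ {−4, ..., 4}, then test f_x and f at those candidates.
  x = -4: f_y(-4, y) = -1; no integer root y with |y| ≤ 4.
  x = -3: f_y(-3, y) = 2*y; vanishes at y ∈ {0}. (-3, 0): f_x = 0, f = 0 — SINGULAR.
  x = -2: f_y(-2, y) = 4*y - 1; no integer root y with |y| ≤ 4.
  x = -1: f_y(-1, y) = 6*y - 4; no integer root y with |y| ≤ 4.
  x = 0: f_y(0, y) = 8*y - 9; no integer root y with |y| ≤ 4.
  x = 1: f_y(1, y) = 10*y - 16; no integer root y with |y| ≤ 4.
  x = 2: f_y(2, y) = 12*y - 25; no integer root y with |y| ≤ 4.
  x = 3: f_y(3, y) = 14*y - 36; no integer root y with |y| ≤ 4.
  x = 4: f_y(4, y) = 16*y - 49; no integer root y with |y| ≤ 4.
Only singular point on the grid: (-3, 0).
Classify: substitute x = -3 + u, y = 0 + v and expand: f = -2*u**3 - u**2*v - u**2 + u*v**2 + v**2.
No constant or linear terms (consistent with a singular point). Quadratic part: -u**2 + v**2. Cubic part: -2*u**3 - u**2*v + u*v**2.
The quadratic part v**2 - u**2 = (v − u)(v + u) splits into two distinct linear factors, so there are two distinct tangent lines y − 0 = ±(x − -3) — this is a node (ordinary double point).
Classification: node.


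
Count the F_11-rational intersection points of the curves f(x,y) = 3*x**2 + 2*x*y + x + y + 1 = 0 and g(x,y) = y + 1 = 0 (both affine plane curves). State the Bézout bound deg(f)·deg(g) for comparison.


Common zeros: {(0, 10), (4, 10)}; count = 2; Bézout bound = 2.

deg(f) = 2, deg(g) = 1, so Bézout bound = 2.
Scan x ∈ F_11. For each x, list the y ∈ F_11 with f(x, y) ≡ 0 and those with g(x, y) ≡ 0 (mod 11); the common zeros in that column are the intersection.
  x = 0: f ≡ 0 at y ∈ {10}; g ≡ 0 at y ∈ {10}; common: {10}.
  x = 1: f ≡ 0 at y ∈ {2}; g ≡ 0 at y ∈ {10}; common: ∅.
  x = 2: f ≡ 0 at y ∈ {8}; g ≡ 0 at y ∈ {10}; common: ∅.
  x = 3: f ≡ 0 at y ∈ {5}; g ≡ 0 at y ∈ {10}; common: ∅.
  x = 4: f ≡ 0 at y ∈ {10}; g ≡ 0 at y ∈ {10}; common: {10}.
  x = 5: f ≡ 0 at y ∈ ∅; g ≡ 0 at y ∈ {10}; common: ∅.
  x = 6: f ≡ 0 at y ∈ {3}; g ≡ 0 at y ∈ {10}; common: ∅.
  x = 7: f ≡ 0 at y ∈ {8}; g ≡ 0 at y ∈ {10}; common: ∅.
  x = 8: f ≡ 0 at y ∈ {5}; g ≡ 0 at y ∈ {10}; common: ∅.
  x = 9: f ≡ 0 at y ∈ {0}; g ≡ 0 at y ∈ {10}; common: ∅.
  x = 10: f ≡ 0 at y ∈ {3}; g ≡ 0 at y ∈ {10}; common: ∅.
Collecting: common zeros = {(0, 10), (4, 10)}, so the count is 2.
Comparison with the Bézout bound: 2 ≤ 2 = deg(f)·deg(g), as expected for curves with no common component (the bound is attained).


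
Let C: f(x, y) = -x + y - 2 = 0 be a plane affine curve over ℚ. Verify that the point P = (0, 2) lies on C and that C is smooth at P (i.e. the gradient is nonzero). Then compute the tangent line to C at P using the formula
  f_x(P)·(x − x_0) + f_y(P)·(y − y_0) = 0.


Tangent line at P: -x + y - 2 = 0.

Step 1: f(0, 2) = 0, so P lies on C.
Step 2: partial derivatives
  f_x(x, y) = -1, f_y(x, y) = 1.
  f_x(P) = -1, f_y(P) = 1 (gradient nonzero, so P is smooth).
Step 3: tangent line at P: -1·(x − 0) + 1·(y − 2) = 0.
Expanding: -x + y - 2 = 0.


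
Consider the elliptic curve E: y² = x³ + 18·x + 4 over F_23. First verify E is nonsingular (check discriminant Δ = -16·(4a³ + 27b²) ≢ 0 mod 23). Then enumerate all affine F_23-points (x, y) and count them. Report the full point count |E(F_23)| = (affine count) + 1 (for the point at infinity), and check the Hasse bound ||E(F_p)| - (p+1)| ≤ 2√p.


Affine points = {(0, 2), (0, 21), (1, 0), (2, 5), (2, 18), (3, 4), (3, 19), (4, 5), (4, 18), (5, 9), (5, 14), (6, 11), (6, 12), (7, 6), (7, 17), (8, 4), (8, 19), (12, 4), (12, 19), (16, 8), (16, 15), (17, 5), (17, 18), (19, 11), (19, 12), (21, 11), (21, 12), (22, 10), (22, 13)}; affine count = 29; |E(F_23)| = 30.

Discriminant check: Δ ∝ 4a³ + 27b² = 4·18³ + 27·4² = 4·5832 + 27·16 ≡ 1 (mod 23). Nonzero ⇒ E is nonsingular.
For each x ∈ F_23, compute rhs = x³ + 18·x + 4 mod 23, then count y ∈ F_23 with y² ≡ rhs.
  x = 0: rhs = 4, matching y values: 2, 21 (2 points).
  x = 1: rhs = 0, matching y values: 0 (1 points).
  x = 2: rhs = 2, matching y values: 5, 18 (2 points).
  x = 3: rhs = 16, matching y values: 4, 19 (2 points).
  x = 4: rhs = 2, matching y values: 5, 18 (2 points).
  x = 5: rhs = 12, matching y values: 9, 14 (2 points).
  x = 6: rhs = 6, matching y values: 11, 12 (2 points).
  x = 7: rhs = 13, matching y values: 6, 17 (2 points).
  x = 8: rhs = 16, matching y values: 4, 19 (2 points).
  x = 9: rhs = 21, matching y values: none (0 points).
  x = 10: rhs = 11, matching y values: none (0 points).
  x = 11: rhs = 15, matching y values: none (0 points).
  x = 12: rhs = 16, matching y values: 4, 19 (2 points).
  x = 13: rhs = 20, matching y values: none (0 points).
  x = 14: rhs = 10, matching y values: none (0 points).
  x = 15: rhs = 15, matching y values: none (0 points).
  x = 16: rhs = 18, matching y values: 8, 15 (2 points).
  x = 17: rhs = 2, matching y values: 5, 18 (2 points).
  x = 18: rhs = 19, matching y values: none (0 points).
  x = 19: rhs = 6, matching y values: 11, 12 (2 points).
  x = 20: rhs = 15, matching y values: none (0 points).
  x = 21: rhs = 6, matching y values: 11, 12 (2 points).
  x = 22: rhs = 8, matching y values: 10, 13 (2 points).
Total affine count: 29.
Full point count |E(F_23)| = 29 + 1 = 30.
Hasse bound: |30 − (23+1)| = |6| = 6 ≤ 2√23 ≈ 9.5917 ✓.


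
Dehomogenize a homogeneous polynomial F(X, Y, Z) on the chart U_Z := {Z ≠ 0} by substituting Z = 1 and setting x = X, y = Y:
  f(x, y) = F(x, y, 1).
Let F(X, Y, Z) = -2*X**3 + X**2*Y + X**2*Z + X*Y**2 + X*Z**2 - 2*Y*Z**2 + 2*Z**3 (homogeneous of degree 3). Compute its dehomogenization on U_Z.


f(x, y) = -2*x**3 + x**2*y + x**2 + x*y**2 + x - 2*y + 2

On U_Z we set Z = 1. Each monomial c·X^i·Y^j·Z^k in F becomes c·x^i·y^j·1^k = c·x^i·y^j.
Substituting Z = 1: F(X, Y, 1) = -2*x**3 + x**2*y + x**2 + x*y**2 + x - 2*y + 2.
Note: deg(f) ≤ deg(F) = 3; strict inequality happens when F is divisible by Z (lost terms).


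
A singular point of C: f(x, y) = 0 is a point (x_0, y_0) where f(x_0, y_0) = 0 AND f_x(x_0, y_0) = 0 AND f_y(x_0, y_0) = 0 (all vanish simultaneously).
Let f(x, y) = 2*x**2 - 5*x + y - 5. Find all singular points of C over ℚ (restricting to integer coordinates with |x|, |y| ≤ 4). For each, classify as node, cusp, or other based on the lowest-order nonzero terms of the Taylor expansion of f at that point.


No singular points in the scanned grid; C is smooth there.

Compute partial derivatives:
  f_x = 4*x - 5.
  f_y = 1.
f_y = 1 is a nonzero constant, so f_y never vanishes: no point (x, y) can satisfy f = f_x = f_y = 0. In particular no (x, y) ∈ {−4, ..., 4}² is singular; the curve is smooth.


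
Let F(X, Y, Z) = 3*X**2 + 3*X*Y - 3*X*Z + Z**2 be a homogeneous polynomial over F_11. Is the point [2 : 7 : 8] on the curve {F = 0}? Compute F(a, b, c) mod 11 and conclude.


F(2,7,8) ≡ 4 (mod 11); P is NOT on the curve.

Evaluate F(2, 7, 8) term-by-term (mod 11).
  3*X**2 ↦ 3·4·1·1 = 12
  3*X*Y ↦ 3·2·7·1 = 42
  -3*X*Z ↦ -3·2·1·8 = -48
  Z**2 ↦ 1·1·1·64 = 64
Sum: F(2, 7, 8) = (12) + (42) + (-48) + (64) = 70.
Reducing mod 11: 70 ≡ 4 (mod 11).
Since F(a, b, c) ≡ 4 ≠ 0 (mod 11), P does NOT lie on the curve.


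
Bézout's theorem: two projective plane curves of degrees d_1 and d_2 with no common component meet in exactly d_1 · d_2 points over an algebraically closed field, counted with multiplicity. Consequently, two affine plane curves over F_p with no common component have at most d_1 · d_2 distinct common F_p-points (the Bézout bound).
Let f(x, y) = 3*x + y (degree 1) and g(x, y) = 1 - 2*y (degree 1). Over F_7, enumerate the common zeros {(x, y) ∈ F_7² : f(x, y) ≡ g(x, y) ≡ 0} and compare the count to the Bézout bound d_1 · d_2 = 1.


Common zeros: {(1, 4)}; count = 1; Bézout bound = 1.

deg(f) = 1, deg(g) = 1, so Bézout bound = 1.
Scan x ∈ F_7. For each x, list the y ∈ F_7 with f(x, y) ≡ 0 and those with g(x, y) ≡ 0 (mod 7); the common zeros in that column are the intersection.
  x = 0: f ≡ 0 at y ∈ {0}; g ≡ 0 at y ∈ {4}; common: ∅.
  x = 1: f ≡ 0 at y ∈ {4}; g ≡ 0 at y ∈ {4}; common: {4}.
  x = 2: f ≡ 0 at y ∈ {1}; g ≡ 0 at y ∈ {4}; common: ∅.
  x = 3: f ≡ 0 at y ∈ {5}; g ≡ 0 at y ∈ {4}; common: ∅.
  x = 4: f ≡ 0 at y ∈ {2}; g ≡ 0 at y ∈ {4}; common: ∅.
  x = 5: f ≡ 0 at y ∈ {6}; g ≡ 0 at y ∈ {4}; common: ∅.
  x = 6: f ≡ 0 at y ∈ {3}; g ≡ 0 at y ∈ {4}; common: ∅.
Collecting: common zeros = {(1, 4)}, so the count is 1.
Comparison with the Bézout bound: 1 ≤ 1 = deg(f)·deg(g), as expected for curves with no common component (the bound is attained).


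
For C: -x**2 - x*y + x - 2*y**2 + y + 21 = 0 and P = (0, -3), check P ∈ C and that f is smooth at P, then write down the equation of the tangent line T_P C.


Tangent line at P: 4*x + 13*y + 39 = 0.

Step 1: f(0, -3) = 0, so P lies on C.
Step 2: partial derivatives
  f_x(x, y) = -2*x - y + 1, f_y(x, y) = -x - 4*y + 1.
  f_x(P) = 4, f_y(P) = 13 (gradient nonzero, so P is smooth).
Step 3: tangent line at P: 4·(x − 0) + 13·(y − -3) = 0.
Expanding: 4*x + 13*y + 39 = 0.
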